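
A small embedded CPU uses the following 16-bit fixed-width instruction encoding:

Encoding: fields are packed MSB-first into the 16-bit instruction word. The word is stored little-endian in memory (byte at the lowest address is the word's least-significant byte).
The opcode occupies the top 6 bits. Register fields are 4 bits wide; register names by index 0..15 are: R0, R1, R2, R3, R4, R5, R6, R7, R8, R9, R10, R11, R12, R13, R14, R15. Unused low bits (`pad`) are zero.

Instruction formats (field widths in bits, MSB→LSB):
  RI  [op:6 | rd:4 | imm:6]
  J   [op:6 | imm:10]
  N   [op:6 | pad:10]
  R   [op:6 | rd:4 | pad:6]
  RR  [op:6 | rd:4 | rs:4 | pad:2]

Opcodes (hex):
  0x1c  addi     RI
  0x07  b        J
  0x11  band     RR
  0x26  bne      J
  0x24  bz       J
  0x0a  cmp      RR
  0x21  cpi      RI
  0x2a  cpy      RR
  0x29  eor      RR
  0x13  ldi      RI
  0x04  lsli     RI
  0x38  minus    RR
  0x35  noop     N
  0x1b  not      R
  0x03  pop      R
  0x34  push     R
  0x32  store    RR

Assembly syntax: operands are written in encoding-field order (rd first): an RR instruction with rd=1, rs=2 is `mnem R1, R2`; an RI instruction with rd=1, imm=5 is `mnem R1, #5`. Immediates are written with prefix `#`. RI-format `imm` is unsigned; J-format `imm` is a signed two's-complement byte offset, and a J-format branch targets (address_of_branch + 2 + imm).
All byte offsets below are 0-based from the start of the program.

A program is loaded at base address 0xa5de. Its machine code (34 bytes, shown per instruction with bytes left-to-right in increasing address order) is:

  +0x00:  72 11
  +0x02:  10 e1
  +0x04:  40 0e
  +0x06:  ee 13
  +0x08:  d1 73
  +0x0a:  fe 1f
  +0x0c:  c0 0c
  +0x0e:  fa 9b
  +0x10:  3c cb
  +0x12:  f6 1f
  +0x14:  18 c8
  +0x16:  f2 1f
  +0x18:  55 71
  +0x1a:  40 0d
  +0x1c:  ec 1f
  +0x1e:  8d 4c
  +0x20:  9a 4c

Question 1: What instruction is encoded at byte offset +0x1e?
ldi R2, #13

+0x1e: 8d 4c ⇒ word 0x4c8d (little)
  op=0x4c8d>>10=0x13 ⇒ ldi (RI)
  rd: (w>>6)&0xf=0x2 → R2
  imm: (w>>0)&0x3f=0xd → #13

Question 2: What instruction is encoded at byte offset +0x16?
b #-14

off 0x16: read f2 1f as little → 0x1ff2
  op=0x1ff2>>10=0x7 ⇒ b (J)
  imm: (w>>0)&0x3ff=0x3f2 (s10→-14) → #-14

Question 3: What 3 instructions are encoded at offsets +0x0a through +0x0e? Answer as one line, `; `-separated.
@+0a  little-endian(fe 1f) = 0x1ffe
  opcode bits[15:10]=0x7: b/J
  imm: (w>>0)&0x3ff=0x3fe (s10→-2) → #-2
@+0c  little-endian(c0 0c) = 0x0cc0
  opcode bits[15:10]=0x3: pop/R
  rd: (w>>6)&0xf=0x3 → R3
@+0e  little-endian(fa 9b) = 0x9bfa
  opcode bits[15:10]=0x26: bne/J
  imm: (w>>0)&0x3ff=0x3fa (s10→-6) → #-6

b #-2; pop R3; bne #-6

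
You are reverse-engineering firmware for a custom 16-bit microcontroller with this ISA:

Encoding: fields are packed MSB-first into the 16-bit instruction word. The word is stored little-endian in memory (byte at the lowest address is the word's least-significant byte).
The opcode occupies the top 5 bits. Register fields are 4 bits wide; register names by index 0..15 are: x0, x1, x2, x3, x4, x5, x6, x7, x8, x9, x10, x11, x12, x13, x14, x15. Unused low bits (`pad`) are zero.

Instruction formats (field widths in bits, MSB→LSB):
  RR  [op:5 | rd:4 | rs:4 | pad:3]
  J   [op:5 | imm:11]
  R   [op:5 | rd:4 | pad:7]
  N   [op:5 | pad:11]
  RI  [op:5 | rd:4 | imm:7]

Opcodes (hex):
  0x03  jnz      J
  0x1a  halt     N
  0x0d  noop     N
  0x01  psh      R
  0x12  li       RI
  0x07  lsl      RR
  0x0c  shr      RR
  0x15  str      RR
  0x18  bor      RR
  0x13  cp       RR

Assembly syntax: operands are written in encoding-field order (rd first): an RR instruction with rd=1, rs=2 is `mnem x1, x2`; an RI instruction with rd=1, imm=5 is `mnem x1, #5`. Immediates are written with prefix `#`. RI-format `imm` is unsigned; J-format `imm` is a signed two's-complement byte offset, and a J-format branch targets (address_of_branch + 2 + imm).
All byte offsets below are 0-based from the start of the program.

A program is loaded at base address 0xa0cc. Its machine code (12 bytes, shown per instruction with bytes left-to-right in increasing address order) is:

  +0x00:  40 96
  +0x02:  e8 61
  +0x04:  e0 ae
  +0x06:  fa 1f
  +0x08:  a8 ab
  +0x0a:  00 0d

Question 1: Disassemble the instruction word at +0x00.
li x12, #64

[00] 40 96 → 0x9640
  op=0x9640>>11=0x12 ⇒ li (RI)
  [10:7] rd=12 = x12
  [6:0] imm=64 = #64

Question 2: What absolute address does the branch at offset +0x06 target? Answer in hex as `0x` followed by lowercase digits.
@+06  little-endian(fa 1f) = 0x1ffa
  top 5b → 0x3 → jnz [J]
  imm@[10:0]=0x7fa (s11→-6) ⇒ #-6
  target = base 0xa0cc + off 0x06 + 2 + imm -6 = 0xa0ce

0xa0ce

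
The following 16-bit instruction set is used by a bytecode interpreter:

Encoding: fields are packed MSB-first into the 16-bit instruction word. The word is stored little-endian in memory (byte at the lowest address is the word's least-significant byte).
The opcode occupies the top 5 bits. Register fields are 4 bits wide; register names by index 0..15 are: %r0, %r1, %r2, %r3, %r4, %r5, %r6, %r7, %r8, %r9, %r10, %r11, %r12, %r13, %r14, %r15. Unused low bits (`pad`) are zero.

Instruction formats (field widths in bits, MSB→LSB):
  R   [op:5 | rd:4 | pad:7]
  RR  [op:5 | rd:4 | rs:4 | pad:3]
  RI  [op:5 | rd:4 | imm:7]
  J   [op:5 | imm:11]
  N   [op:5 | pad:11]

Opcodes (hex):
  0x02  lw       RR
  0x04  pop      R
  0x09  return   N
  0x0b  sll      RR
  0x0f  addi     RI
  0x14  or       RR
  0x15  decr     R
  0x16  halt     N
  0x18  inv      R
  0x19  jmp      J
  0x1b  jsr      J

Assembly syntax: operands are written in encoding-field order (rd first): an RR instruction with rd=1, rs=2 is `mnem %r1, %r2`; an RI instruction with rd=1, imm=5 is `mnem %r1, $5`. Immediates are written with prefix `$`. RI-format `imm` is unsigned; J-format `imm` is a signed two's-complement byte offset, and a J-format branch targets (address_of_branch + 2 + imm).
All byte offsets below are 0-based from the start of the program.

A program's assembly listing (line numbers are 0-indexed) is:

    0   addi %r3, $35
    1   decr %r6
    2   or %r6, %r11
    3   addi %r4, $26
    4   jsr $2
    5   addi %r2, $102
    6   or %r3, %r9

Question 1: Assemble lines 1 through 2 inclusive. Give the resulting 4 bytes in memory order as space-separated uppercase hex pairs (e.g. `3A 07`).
1. decr fields op=0x15:5|rd=6:4|pad=0:7 → word ab00h → 00 ab
2. or fields op=0x14:5|rd=6:4|rs=11:4|pad=0:3 → word a358h → 58 a3

00 AB 58 A3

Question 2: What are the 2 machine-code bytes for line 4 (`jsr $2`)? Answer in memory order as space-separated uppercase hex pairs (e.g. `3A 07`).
02 D8

4. jsr fields op=0x1b:5|imm=2:11 → word d802h → 02 d8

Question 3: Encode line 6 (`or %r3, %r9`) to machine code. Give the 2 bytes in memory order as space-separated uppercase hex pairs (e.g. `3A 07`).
C8 A1

line 6 (or): pack op=0x14:5|rd=3:4|rs=9:4|pad=0:3 = 0xa1c8; little→ c8 a1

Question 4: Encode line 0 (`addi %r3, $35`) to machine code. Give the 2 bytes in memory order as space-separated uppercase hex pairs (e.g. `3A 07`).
line 0 (addi): pack op=0xf:5|rd=3:4|imm=35:7 = 0x79a3; little→ a3 79

A3 79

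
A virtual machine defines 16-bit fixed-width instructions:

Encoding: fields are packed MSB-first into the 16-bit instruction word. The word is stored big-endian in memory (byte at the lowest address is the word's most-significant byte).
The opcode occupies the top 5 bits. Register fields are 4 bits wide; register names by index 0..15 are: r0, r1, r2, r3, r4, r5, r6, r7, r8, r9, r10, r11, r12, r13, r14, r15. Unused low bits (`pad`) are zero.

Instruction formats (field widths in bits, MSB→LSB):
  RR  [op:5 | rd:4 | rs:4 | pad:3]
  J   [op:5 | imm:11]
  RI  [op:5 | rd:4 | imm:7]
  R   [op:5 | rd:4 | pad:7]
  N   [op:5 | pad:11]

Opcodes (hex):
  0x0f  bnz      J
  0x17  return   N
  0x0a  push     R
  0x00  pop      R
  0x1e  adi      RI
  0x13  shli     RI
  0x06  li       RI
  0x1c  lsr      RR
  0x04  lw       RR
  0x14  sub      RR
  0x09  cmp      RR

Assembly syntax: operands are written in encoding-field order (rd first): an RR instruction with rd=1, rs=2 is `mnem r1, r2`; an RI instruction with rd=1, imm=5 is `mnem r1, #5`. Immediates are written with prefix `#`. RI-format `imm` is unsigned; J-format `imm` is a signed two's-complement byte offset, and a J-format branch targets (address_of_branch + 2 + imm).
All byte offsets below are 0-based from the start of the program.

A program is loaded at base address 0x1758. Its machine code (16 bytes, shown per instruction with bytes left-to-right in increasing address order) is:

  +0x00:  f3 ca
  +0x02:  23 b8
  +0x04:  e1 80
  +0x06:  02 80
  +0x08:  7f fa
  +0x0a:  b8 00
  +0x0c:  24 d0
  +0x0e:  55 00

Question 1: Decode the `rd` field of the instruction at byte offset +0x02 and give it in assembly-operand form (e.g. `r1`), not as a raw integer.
+0x02: 23 b8 ⇒ word 0x23b8 (big)
  top 5b → 0x4 → lw [RR]
  rd: (w>>7)&0xf=0x7 → r7
  rs: (w>>3)&0xf=0x7 → r7

r7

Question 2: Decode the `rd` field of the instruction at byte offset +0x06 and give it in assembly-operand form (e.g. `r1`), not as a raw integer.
@+06  big-endian(02 80) = 0x0280
  top 5b → 0x0 → pop [R]
  [10:7] rd=5 = r5

r5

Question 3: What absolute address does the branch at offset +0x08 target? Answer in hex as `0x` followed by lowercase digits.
0x175c

@+08  big-endian(7f fa) = 0x7ffa
  op=0x7ffa>>11=0xf ⇒ bnz (J)
  [10:0] imm=2042 (s11→-6) = #-6
  target = base 0x1758 + off 0x08 + 2 + imm -6 = 0x175c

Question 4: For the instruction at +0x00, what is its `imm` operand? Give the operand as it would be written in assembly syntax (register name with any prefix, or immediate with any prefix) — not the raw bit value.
[00] f3 ca → 0xf3ca
  op=0xf3ca>>11=0x1e ⇒ adi (RI)
  [10:7] rd=7 = r7
  [6:0] imm=74 = #74

#74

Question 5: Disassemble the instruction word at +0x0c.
lw r9, r10

off 0x0c: read 24 d0 as big → 0x24d0
  opcode bits[15:11]=0x4: lw/RR
  rd@[10:7]=0x9 ⇒ r9
  rs@[6:3]=0xa ⇒ r10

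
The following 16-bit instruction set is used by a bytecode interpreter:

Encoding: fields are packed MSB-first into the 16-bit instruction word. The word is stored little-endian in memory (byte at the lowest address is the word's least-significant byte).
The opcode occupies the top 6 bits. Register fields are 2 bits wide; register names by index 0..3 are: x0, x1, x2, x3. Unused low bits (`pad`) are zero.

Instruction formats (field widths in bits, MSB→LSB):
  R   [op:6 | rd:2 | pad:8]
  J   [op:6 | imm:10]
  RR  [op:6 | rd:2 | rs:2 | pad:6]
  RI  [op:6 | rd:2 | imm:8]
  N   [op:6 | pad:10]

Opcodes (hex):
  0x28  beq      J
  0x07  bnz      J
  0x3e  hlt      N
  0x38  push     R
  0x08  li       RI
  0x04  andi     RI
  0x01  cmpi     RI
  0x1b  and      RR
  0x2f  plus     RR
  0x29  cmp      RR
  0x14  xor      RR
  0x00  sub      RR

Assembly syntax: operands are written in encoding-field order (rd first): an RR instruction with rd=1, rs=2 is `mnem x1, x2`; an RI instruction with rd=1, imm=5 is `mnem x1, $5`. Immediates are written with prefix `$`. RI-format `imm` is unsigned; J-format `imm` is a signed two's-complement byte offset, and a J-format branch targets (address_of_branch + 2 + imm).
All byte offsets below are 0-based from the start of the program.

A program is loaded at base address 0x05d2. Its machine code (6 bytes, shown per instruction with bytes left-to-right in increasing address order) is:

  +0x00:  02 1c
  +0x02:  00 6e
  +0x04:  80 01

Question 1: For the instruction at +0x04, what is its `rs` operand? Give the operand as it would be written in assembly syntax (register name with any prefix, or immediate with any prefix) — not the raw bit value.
x2

+0x04: 80 01 ⇒ word 0x0180 (little)
  top 6b → 0x0 → sub [RR]
  [9:8] rd=1 = x1
  [7:6] rs=2 = x2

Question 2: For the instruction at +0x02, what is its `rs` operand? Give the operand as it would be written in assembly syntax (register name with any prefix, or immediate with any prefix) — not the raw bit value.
x0

off 0x02: read 00 6e as little → 0x6e00
  top 6b → 0x1b → and [RR]
  rd: (w>>8)&0x3=0x2 → x2
  rs: (w>>6)&0x3=0x0 → x0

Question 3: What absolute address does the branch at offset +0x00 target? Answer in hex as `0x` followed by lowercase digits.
[00] 02 1c → 0x1c02
  opcode bits[15:10]=0x7: bnz/J
  imm@[9:0]=0x2 ⇒ $2
  target = base 0x05d2 + off 0x00 + 2 + imm 2 = 0x05d6

0x05d6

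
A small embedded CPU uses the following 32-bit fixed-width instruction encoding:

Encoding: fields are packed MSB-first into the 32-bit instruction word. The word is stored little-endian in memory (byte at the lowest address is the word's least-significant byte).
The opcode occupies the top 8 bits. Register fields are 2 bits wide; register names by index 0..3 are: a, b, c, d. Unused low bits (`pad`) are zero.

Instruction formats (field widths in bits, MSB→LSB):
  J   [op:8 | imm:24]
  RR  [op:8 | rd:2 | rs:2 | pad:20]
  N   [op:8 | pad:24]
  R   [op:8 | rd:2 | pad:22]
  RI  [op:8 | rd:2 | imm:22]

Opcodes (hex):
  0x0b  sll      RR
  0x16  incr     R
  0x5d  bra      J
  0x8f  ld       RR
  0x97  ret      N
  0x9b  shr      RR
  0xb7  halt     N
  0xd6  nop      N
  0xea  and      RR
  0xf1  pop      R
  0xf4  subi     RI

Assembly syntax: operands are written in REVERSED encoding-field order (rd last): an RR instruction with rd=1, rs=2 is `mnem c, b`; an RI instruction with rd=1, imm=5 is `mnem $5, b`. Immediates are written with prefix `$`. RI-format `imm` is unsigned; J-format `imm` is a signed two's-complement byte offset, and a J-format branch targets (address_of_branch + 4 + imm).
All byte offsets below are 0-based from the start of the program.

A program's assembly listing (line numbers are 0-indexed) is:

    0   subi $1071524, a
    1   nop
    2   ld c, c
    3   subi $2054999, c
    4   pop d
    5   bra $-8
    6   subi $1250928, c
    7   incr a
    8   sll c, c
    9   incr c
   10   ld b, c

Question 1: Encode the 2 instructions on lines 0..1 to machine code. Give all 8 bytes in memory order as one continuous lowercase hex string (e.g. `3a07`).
a45910f4000000d6

L0: subi op=0xf4:8|rd=0:2|imm=1071524:22 ⇒ 0xf41059a4 ⇒ little a4 59 10 f4
L1: nop op=0xd6:8|pad=0:24 ⇒ 0xd6000000 ⇒ little 00 00 00 d6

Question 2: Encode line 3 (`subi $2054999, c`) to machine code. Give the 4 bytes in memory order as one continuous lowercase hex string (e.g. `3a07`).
575b9ff4

L3: subi op=0xf4:8|rd=2:2|imm=2054999:22 ⇒ 0xf49f5b57 ⇒ little 57 5b 9f f4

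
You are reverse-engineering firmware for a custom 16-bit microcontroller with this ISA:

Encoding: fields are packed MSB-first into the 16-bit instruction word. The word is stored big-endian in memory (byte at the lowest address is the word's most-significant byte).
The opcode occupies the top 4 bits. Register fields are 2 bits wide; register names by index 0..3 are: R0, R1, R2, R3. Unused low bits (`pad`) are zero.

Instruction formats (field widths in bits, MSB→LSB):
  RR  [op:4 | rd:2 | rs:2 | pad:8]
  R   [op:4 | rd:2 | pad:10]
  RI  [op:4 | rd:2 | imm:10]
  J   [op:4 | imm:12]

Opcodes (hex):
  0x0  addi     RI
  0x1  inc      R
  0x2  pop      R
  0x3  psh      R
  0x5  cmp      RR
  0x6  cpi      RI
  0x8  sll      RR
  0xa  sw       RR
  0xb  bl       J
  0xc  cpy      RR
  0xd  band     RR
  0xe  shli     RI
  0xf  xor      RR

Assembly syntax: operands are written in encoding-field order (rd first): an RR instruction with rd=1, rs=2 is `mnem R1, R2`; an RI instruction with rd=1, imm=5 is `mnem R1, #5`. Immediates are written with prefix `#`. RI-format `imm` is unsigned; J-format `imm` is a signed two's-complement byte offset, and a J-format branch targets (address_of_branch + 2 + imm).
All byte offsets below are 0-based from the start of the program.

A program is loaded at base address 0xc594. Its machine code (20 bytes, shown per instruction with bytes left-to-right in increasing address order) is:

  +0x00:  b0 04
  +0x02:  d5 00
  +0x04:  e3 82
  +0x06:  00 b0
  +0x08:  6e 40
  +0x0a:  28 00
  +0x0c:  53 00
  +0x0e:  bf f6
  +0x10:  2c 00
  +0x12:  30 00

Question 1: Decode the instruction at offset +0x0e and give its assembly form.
bl #-10

off 0x0e: read bf f6 as big → 0xbff6
  opcode bits[15:12]=0xb: bl/J
  imm: (w>>0)&0xfff=0xff6 (s12→-10) → #-10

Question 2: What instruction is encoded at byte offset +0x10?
pop R3

[10] 2c 00 → 0x2c00
  opcode bits[15:12]=0x2: pop/R
  [11:10] rd=3 = R3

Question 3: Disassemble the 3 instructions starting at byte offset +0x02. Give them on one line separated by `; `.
band R1, R1; shli R0, #898; addi R0, #176

@+02  big-endian(d5 00) = 0xd500
  opcode bits[15:12]=0xd: band/RR
  rd: (w>>10)&0x3=0x1 → R1
  rs: (w>>8)&0x3=0x1 → R1
@+04  big-endian(e3 82) = 0xe382
  opcode bits[15:12]=0xe: shli/RI
  rd: (w>>10)&0x3=0x0 → R0
  imm: (w>>0)&0x3ff=0x382 → #898
@+06  big-endian(00 b0) = 0x00b0
  opcode bits[15:12]=0x0: addi/RI
  rd: (w>>10)&0x3=0x0 → R0
  imm: (w>>0)&0x3ff=0xb0 → #176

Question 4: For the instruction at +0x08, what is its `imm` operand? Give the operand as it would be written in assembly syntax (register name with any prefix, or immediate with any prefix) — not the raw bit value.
#576

off 0x08: read 6e 40 as big → 0x6e40
  op=0x6e40>>12=0x6 ⇒ cpi (RI)
  rd: (w>>10)&0x3=0x3 → R3
  imm: (w>>0)&0x3ff=0x240 → #576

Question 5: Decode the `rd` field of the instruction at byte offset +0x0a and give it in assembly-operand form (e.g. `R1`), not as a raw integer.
R2

off 0x0a: read 28 00 as big → 0x2800
  opcode bits[15:12]=0x2: pop/R
  rd@[11:10]=0x2 ⇒ R2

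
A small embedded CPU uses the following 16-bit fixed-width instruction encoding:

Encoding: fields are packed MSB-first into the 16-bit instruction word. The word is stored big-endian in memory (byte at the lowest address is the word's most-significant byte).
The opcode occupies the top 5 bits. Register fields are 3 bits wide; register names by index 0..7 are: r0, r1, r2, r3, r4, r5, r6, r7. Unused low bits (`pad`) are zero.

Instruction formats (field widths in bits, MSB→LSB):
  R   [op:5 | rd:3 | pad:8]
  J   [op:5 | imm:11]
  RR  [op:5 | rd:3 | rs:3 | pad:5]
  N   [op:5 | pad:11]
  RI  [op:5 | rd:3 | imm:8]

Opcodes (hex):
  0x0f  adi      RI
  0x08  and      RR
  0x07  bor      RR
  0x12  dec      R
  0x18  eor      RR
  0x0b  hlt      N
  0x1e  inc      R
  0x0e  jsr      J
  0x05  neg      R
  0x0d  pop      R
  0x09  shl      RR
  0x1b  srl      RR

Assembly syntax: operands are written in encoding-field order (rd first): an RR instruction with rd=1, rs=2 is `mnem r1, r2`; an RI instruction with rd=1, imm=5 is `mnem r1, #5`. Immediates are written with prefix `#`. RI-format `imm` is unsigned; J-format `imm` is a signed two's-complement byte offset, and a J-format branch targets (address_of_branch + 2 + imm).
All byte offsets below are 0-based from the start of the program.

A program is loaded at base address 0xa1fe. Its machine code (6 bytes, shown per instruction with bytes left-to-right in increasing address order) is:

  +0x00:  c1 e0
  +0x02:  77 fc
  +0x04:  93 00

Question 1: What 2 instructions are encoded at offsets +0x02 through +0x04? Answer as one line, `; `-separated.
@+02  big-endian(77 fc) = 0x77fc
  top 5b → 0xe → jsr [J]
  imm: (w>>0)&0x7ff=0x7fc (s11→-4) → #-4
@+04  big-endian(93 00) = 0x9300
  top 5b → 0x12 → dec [R]
  rd: (w>>8)&0x7=0x3 → r3

jsr #-4; dec r3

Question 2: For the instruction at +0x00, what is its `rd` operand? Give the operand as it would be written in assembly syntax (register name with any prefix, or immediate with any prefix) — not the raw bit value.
r1

+0x00: c1 e0 ⇒ word 0xc1e0 (big)
  opcode bits[15:11]=0x18: eor/RR
  rd@[10:8]=0x1 ⇒ r1
  rs@[7:5]=0x7 ⇒ r7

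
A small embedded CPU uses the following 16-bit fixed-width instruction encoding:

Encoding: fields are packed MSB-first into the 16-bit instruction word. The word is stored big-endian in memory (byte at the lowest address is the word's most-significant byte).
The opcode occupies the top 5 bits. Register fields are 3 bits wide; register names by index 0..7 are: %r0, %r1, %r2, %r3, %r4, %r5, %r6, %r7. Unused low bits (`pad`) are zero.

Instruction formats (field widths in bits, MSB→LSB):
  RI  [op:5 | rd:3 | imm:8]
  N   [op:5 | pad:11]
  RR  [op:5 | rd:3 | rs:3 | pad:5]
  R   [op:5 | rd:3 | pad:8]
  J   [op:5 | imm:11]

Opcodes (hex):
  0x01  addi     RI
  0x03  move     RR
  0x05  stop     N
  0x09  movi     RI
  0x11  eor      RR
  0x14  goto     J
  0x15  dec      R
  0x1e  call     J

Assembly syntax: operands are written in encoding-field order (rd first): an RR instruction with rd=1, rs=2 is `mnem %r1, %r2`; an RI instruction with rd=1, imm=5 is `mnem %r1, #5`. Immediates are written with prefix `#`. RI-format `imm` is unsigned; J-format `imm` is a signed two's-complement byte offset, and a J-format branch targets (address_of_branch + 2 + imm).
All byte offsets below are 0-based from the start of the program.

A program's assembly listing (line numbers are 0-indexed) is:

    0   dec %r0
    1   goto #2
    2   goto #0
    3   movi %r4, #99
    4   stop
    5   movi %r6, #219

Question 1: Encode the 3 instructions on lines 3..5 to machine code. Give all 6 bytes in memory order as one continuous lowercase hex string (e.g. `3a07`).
4c6328004edb

L3: movi op=0x9:5|rd=4:3|imm=99:8 ⇒ 0x4c63 ⇒ big 4c 63
L4: stop op=0x5:5|pad=0:11 ⇒ 0x2800 ⇒ big 28 00
L5: movi op=0x9:5|rd=6:3|imm=219:8 ⇒ 0x4edb ⇒ big 4e db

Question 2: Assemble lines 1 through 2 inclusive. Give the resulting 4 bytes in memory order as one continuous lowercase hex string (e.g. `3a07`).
a002a000

line 1 (goto): pack op=0x14:5|imm=2:11 = 0xa002; big→ a0 02
line 2 (goto): pack op=0x14:5|imm=0:11 = 0xa000; big→ a0 00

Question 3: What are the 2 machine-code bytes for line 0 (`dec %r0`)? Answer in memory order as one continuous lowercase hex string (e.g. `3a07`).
a800

L0: dec op=0x15:5|rd=0:3|pad=0:8 ⇒ 0xa800 ⇒ big a8 00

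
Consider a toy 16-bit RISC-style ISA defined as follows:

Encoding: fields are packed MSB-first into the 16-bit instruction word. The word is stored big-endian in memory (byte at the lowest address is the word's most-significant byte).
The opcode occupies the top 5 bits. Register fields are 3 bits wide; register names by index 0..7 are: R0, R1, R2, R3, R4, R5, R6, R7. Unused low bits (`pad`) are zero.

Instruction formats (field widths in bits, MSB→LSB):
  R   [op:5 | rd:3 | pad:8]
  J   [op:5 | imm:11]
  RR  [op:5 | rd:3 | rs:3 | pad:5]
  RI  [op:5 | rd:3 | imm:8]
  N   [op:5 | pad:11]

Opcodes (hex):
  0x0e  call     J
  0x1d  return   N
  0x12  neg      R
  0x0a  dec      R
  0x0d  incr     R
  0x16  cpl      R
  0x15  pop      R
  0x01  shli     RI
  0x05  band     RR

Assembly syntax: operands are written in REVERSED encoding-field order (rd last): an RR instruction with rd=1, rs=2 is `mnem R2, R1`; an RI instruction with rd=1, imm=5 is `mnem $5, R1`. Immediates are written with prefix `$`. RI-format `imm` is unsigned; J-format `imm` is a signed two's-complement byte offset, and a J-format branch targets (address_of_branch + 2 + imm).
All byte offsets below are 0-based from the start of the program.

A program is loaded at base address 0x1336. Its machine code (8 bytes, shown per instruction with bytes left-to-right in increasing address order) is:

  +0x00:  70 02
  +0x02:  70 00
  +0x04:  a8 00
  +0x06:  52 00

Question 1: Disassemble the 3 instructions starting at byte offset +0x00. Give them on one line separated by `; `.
call $2; call $0; pop R0

[00] 70 02 → 0x7002
  op=0x7002>>11=0xe ⇒ call (J)
  [10:0] imm=2 = $2
[02] 70 00 → 0x7000
  op=0x7000>>11=0xe ⇒ call (J)
  [10:0] imm=0 = $0
[04] a8 00 → 0xa800
  op=0xa800>>11=0x15 ⇒ pop (R)
  [10:8] rd=0 = R0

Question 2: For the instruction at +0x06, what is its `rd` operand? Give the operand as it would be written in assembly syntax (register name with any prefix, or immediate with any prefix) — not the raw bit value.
@+06  big-endian(52 00) = 0x5200
  top 5b → 0xa → dec [R]
  rd@[10:8]=0x2 ⇒ R2

R2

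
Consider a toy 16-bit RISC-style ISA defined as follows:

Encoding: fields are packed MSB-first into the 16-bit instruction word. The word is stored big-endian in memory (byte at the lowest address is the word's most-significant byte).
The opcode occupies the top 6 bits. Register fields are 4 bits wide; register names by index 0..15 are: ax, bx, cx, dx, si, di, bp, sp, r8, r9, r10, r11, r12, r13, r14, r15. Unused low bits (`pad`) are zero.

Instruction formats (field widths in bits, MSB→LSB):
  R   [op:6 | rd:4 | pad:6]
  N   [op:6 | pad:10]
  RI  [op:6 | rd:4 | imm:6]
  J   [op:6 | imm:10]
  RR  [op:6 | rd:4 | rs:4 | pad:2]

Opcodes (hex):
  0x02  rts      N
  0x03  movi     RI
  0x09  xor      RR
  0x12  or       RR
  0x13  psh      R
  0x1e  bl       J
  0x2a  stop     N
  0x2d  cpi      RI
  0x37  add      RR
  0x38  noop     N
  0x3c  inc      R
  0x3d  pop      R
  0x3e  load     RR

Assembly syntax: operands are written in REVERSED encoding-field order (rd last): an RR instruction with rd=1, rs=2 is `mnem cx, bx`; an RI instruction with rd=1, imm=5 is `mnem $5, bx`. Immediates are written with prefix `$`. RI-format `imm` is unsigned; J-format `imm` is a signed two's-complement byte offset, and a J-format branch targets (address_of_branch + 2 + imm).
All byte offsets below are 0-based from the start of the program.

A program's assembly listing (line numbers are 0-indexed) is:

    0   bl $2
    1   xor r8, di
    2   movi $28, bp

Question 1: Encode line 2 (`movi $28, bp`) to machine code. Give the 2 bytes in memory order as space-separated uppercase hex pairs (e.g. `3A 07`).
0D 9C

line 2 (movi): pack op=0x3:6|rd=6:4|imm=28:6 = 0x0d9c; big→ 0d 9c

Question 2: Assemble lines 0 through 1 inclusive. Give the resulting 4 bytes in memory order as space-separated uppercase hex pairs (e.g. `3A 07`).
line 0 (bl): pack op=0x1e:6|imm=2:10 = 0x7802; big→ 78 02
line 1 (xor): pack op=0x9:6|rd=5:4|rs=8:4|pad=0:2 = 0x2560; big→ 25 60

78 02 25 60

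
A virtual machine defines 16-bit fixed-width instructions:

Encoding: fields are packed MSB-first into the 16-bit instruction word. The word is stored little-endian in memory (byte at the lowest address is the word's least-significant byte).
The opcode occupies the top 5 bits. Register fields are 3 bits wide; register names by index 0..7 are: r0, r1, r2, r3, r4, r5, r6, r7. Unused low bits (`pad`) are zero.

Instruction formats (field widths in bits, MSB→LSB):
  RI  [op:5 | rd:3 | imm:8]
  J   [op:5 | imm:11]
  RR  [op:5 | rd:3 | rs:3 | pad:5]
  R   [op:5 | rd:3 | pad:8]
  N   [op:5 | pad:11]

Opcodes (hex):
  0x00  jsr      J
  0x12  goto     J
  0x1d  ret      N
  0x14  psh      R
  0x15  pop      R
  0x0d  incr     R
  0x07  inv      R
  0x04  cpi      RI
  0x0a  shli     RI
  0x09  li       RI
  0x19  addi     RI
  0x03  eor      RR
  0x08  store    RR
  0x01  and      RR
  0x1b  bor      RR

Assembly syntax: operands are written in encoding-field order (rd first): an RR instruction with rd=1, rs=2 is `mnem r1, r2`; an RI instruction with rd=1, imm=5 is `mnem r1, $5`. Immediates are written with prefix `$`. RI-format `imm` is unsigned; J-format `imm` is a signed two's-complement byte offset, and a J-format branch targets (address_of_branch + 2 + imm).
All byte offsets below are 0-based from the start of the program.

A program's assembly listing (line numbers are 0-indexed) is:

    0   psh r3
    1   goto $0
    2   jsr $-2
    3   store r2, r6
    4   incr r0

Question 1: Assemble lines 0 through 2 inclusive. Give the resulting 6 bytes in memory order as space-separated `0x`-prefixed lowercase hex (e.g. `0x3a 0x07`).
0x00 0xa3 0x00 0x90 0xfe 0x07

L0: psh op=0x14:5|rd=3:3|pad=0:8 ⇒ 0xa300 ⇒ little 00 a3
L1: goto op=0x12:5|imm=0:11 ⇒ 0x9000 ⇒ little 00 90
L2: jsr op=0x0:5|imm=-2:11 ⇒ 0x07fe ⇒ little fe 07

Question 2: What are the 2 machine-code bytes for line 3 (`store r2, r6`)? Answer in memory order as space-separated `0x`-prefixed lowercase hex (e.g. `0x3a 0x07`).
L3: store op=0x8:5|rd=2:3|rs=6:3|pad=0:5 ⇒ 0x42c0 ⇒ little c0 42

0xc0 0x42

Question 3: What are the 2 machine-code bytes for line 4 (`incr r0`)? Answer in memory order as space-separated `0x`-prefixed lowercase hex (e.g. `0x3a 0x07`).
L4: incr op=0xd:5|rd=0:3|pad=0:8 ⇒ 0x6800 ⇒ little 00 68

0x00 0x68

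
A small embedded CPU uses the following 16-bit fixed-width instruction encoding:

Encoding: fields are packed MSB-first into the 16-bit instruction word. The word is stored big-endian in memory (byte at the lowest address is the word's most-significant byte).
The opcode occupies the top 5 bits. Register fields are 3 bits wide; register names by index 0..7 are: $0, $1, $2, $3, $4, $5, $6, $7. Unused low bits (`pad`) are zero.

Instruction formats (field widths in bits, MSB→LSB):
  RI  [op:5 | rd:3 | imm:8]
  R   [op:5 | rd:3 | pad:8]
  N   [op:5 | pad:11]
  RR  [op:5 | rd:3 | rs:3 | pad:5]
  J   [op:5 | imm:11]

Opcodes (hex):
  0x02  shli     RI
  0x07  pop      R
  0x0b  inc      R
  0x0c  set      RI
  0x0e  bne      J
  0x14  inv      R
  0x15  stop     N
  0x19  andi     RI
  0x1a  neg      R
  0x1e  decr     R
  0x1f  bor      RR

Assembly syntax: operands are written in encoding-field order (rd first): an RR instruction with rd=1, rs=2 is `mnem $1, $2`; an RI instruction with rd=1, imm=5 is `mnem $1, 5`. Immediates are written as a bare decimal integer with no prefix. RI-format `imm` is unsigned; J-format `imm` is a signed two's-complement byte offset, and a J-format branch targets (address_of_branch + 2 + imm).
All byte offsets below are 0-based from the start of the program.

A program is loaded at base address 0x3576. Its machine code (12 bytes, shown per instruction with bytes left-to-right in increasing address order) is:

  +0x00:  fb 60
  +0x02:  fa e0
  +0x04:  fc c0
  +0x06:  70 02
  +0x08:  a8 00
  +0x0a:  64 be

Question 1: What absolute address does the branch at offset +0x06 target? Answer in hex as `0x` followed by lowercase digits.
+0x06: 70 02 ⇒ word 0x7002 (big)
  op=0x7002>>11=0xe ⇒ bne (J)
  [10:0] imm=2 = 2
  target = base 0x3576 + off 0x06 + 2 + imm 2 = 0x3580

0x3580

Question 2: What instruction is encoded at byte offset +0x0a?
[0a] 64 be → 0x64be
  op=0x64be>>11=0xc ⇒ set (RI)
  rd: (w>>8)&0x7=0x4 → $4
  imm: (w>>0)&0xff=0xbe → 190

set $4, 190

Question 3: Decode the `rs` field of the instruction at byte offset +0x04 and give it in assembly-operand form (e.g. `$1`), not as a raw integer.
$6

off 0x04: read fc c0 as big → 0xfcc0
  op=0xfcc0>>11=0x1f ⇒ bor (RR)
  rd: (w>>8)&0x7=0x4 → $4
  rs: (w>>5)&0x7=0x6 → $6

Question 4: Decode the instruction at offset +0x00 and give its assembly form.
bor $3, $3

@+00  big-endian(fb 60) = 0xfb60
  op=0xfb60>>11=0x1f ⇒ bor (RR)
  rd@[10:8]=0x3 ⇒ $3
  rs@[7:5]=0x3 ⇒ $3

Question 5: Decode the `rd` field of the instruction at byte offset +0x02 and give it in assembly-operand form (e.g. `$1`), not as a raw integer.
off 0x02: read fa e0 as big → 0xfae0
  top 5b → 0x1f → bor [RR]
  [10:8] rd=2 = $2
  [7:5] rs=7 = $7

$2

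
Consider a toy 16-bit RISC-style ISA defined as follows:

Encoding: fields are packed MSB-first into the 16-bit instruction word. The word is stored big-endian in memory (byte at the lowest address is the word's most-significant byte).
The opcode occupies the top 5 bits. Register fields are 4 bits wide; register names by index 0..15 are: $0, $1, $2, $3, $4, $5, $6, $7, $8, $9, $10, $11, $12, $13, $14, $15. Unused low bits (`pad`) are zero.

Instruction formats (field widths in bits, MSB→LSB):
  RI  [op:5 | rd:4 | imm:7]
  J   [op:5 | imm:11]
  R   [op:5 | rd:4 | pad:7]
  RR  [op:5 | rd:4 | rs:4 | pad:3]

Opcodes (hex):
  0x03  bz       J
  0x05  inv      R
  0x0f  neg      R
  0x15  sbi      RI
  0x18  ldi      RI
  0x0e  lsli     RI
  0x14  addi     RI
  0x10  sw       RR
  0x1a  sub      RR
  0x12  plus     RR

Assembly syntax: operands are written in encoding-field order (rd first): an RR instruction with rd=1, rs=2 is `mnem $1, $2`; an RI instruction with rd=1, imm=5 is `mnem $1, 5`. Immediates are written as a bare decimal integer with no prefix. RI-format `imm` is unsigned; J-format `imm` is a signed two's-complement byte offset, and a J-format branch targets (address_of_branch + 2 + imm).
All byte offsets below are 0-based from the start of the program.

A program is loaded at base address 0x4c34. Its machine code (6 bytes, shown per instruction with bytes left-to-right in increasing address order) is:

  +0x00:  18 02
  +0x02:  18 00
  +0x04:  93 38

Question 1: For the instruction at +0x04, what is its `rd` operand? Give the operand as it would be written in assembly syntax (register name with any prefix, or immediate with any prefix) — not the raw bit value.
off 0x04: read 93 38 as big → 0x9338
  top 5b → 0x12 → plus [RR]
  rd: (w>>7)&0xf=0x6 → $6
  rs: (w>>3)&0xf=0x7 → $7

$6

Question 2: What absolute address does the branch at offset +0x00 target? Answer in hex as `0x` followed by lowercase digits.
[00] 18 02 → 0x1802
  opcode bits[15:11]=0x3: bz/J
  imm@[10:0]=0x2 ⇒ 2
  target = base 0x4c34 + off 0x00 + 2 + imm 2 = 0x4c38

0x4c38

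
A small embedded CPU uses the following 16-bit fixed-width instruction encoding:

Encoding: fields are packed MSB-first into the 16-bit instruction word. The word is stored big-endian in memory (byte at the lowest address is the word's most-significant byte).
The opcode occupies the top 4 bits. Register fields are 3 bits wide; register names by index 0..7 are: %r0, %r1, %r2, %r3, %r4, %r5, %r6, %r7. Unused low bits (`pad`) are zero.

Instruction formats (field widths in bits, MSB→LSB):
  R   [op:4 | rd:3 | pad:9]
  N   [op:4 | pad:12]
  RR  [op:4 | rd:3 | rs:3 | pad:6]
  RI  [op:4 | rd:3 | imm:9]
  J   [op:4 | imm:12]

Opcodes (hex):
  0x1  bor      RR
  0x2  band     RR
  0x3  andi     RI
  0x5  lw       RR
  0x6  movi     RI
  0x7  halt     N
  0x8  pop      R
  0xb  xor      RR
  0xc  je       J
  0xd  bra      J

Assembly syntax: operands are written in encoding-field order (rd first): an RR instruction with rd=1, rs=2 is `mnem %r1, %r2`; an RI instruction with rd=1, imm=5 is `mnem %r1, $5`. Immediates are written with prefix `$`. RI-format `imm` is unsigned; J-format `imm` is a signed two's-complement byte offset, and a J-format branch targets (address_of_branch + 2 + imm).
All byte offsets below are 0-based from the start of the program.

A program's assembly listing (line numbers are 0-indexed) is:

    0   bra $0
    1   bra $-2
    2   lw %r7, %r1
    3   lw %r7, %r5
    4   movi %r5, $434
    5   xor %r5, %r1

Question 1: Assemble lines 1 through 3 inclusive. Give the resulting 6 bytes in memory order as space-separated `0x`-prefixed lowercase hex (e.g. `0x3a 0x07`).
line 1 (bra): pack op=0xd:4|imm=-2:12 = 0xdffe; big→ df fe
line 2 (lw): pack op=0x5:4|rd=7:3|rs=1:3|pad=0:6 = 0x5e40; big→ 5e 40
line 3 (lw): pack op=0x5:4|rd=7:3|rs=5:3|pad=0:6 = 0x5f40; big→ 5f 40

0xdf 0xfe 0x5e 0x40 0x5f 0x40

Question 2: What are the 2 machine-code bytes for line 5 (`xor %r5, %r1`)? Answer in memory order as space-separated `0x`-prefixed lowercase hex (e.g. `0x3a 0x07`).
line 5 (xor): pack op=0xb:4|rd=5:3|rs=1:3|pad=0:6 = 0xba40; big→ ba 40

0xba 0x40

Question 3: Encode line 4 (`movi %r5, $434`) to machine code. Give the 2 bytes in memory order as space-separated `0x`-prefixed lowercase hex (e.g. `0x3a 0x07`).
0x6b 0xb2

L4: movi op=0x6:4|rd=5:3|imm=434:9 ⇒ 0x6bb2 ⇒ big 6b b2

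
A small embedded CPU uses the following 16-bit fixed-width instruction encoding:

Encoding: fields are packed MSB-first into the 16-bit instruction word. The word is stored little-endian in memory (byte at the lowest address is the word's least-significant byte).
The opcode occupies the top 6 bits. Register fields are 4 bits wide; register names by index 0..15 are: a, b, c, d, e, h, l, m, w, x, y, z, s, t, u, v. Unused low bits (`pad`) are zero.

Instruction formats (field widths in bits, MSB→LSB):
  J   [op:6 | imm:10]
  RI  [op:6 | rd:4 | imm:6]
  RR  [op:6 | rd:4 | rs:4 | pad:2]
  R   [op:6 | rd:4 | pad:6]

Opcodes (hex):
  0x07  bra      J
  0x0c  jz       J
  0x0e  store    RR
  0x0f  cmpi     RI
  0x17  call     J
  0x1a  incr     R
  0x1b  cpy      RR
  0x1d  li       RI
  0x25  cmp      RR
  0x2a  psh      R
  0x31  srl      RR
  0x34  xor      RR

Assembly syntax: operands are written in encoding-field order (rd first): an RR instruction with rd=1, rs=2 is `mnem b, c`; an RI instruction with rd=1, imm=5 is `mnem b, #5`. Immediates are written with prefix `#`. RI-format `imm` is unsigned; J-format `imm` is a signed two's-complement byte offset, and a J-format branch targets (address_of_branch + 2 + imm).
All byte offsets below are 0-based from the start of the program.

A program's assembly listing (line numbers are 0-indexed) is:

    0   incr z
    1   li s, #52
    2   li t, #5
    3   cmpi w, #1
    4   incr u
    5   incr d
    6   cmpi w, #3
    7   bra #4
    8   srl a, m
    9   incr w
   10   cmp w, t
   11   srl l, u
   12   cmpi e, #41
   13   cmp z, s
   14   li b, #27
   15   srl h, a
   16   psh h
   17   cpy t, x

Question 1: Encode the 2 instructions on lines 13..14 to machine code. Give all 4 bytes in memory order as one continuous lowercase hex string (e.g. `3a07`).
line 13 (cmp): pack op=0x25:6|rd=11:4|rs=12:4|pad=0:2 = 0x96f0; little→ f0 96
line 14 (li): pack op=0x1d:6|rd=1:4|imm=27:6 = 0x745b; little→ 5b 74

f0965b74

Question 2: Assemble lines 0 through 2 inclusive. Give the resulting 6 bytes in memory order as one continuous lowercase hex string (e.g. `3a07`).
L0: incr op=0x1a:6|rd=11:4|pad=0:6 ⇒ 0x6ac0 ⇒ little c0 6a
L1: li op=0x1d:6|rd=12:4|imm=52:6 ⇒ 0x7734 ⇒ little 34 77
L2: li op=0x1d:6|rd=13:4|imm=5:6 ⇒ 0x7745 ⇒ little 45 77

c06a34774577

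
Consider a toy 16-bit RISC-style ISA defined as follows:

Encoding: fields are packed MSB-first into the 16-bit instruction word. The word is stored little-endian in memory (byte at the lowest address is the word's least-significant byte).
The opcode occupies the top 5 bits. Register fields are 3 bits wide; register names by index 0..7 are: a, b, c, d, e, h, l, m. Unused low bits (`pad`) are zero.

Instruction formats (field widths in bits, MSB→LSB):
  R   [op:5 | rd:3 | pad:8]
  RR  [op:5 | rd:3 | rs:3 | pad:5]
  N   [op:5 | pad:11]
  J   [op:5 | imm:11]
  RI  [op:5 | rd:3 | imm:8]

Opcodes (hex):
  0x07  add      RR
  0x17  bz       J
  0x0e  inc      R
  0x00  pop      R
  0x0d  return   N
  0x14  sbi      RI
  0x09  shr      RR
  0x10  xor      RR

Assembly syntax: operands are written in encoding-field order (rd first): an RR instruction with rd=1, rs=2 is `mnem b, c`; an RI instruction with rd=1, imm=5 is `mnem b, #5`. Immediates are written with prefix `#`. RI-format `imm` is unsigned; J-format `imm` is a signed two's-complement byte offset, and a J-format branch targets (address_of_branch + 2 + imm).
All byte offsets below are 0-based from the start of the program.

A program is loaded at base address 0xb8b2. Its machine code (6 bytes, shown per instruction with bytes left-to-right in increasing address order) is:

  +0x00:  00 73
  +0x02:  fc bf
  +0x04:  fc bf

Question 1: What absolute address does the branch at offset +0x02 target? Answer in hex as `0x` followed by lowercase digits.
@+02  little-endian(fc bf) = 0xbffc
  op=0xbffc>>11=0x17 ⇒ bz (J)
  [10:0] imm=2044 (s11→-4) = #-4
  target = base 0xb8b2 + off 0x02 + 2 + imm -4 = 0xb8b2

0xb8b2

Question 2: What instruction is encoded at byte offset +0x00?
@+00  little-endian(00 73) = 0x7300
  top 5b → 0xe → inc [R]
  [10:8] rd=3 = d

inc d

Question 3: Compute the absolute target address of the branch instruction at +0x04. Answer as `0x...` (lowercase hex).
0xb8b4

off 0x04: read fc bf as little → 0xbffc
  top 5b → 0x17 → bz [J]
  imm@[10:0]=0x7fc (s11→-4) ⇒ #-4
  target = base 0xb8b2 + off 0x04 + 2 + imm -4 = 0xb8b4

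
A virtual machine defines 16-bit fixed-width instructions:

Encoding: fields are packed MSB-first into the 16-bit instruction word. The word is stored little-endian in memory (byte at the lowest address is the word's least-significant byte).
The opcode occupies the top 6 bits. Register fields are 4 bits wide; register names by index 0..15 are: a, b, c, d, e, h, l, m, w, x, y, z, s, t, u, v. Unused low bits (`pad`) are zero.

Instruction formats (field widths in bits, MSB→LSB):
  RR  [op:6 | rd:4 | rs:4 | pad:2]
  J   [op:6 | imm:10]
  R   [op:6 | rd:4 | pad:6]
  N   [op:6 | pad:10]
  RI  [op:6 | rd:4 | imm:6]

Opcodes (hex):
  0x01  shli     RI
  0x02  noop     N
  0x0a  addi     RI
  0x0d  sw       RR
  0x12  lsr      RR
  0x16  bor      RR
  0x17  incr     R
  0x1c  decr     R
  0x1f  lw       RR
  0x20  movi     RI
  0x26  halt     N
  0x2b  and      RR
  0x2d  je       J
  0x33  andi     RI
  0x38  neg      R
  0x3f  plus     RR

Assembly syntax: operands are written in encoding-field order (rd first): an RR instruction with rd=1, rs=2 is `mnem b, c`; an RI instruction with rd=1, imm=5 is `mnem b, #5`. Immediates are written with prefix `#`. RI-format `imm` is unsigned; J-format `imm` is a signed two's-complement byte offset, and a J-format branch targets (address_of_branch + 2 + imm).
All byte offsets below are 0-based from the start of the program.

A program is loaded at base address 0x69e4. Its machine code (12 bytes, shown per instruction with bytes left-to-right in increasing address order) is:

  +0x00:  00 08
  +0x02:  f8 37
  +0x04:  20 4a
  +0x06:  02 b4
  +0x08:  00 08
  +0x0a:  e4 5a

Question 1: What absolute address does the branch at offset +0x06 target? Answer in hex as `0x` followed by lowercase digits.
@+06  little-endian(02 b4) = 0xb402
  op=0xb402>>10=0x2d ⇒ je (J)
  [9:0] imm=2 = #2
  target = base 0x69e4 + off 0x06 + 2 + imm 2 = 0x69ee

0x69ee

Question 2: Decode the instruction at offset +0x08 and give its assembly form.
@+08  little-endian(00 08) = 0x0800
  opcode bits[15:10]=0x2: noop/N

noop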